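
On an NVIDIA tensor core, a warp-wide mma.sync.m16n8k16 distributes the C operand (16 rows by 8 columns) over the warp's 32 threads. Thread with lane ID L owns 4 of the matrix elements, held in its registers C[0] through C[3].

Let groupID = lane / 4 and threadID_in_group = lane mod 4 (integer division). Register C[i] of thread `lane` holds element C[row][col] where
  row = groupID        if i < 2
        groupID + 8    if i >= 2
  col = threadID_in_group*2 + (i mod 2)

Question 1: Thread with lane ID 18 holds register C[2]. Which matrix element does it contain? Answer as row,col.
12,4

lane 18⇒18/4=4, 18 mod 4=2
i=2  r:4+8⇒12  c:2·2+0⇒4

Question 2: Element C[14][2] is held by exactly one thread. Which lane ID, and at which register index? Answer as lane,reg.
25,2

r=14→G=6,rhi=1  c=2→T=1,p=0
L=6*4+1=25  i=1*2+0=2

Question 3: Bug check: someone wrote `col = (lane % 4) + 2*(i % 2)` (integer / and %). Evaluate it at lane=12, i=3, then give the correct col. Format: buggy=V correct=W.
buggy=2 correct=1

`(lane % 4) + 2*(i % 2)`[12,3]⇒2
lane 12: gr=3 (12/4), th=0 (12%4)
i=3: r=3+8=11, c=0*2+1=1
col: 2 vs 1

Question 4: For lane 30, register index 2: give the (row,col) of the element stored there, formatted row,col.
15,4

lane 30: gid=7 (30/4), tid=2 (30%4)
i=2: r=7+8=15, c=2*2+0=4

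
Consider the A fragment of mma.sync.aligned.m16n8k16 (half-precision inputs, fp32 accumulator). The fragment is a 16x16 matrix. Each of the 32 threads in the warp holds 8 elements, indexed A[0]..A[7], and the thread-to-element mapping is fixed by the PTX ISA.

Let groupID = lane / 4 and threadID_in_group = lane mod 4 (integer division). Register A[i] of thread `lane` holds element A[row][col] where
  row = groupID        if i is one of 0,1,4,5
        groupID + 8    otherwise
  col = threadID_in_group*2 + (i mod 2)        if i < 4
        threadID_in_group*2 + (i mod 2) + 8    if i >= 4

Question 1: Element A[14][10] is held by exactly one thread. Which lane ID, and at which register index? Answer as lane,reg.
25,6

r=14→G=6,rhi=1  c=10→chi=1,T=1,p=0
L=6*4+1=25  i=1*4+1*2+0=6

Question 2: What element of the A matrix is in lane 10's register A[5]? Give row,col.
lane 10→10/4=2, 10 mod 4=2
i=5  r:2+0→2  c:2·2+1+8→13

2,13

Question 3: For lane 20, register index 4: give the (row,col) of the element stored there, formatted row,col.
5,8

L=20⇒gr=20>>2=5, th=20&3=0
[4]⇒row 5+0=5  col 0·2+0+8=8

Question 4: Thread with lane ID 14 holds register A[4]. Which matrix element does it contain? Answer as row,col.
3,12

L=14->gid=14>>2=3, tid=14&3=2
[4]->row 3+0=3  col 2·2+0+8=12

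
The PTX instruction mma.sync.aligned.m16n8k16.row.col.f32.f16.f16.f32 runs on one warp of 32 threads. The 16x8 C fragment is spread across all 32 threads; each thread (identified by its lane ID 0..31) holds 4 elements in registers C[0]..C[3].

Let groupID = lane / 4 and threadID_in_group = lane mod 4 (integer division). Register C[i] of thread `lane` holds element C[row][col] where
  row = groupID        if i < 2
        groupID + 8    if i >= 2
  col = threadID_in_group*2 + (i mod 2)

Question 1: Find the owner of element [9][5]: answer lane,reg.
6,3

r=9→G=1,rhi=1  c=5→T=2,p=1
L=1*4+2=6  i=1*2+1=3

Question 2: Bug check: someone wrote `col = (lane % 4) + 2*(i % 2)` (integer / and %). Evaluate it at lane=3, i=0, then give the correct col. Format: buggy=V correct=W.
buggy=3 correct=6

`(lane % 4) + 2*(i % 2)`[3,0]⇒3
L=3⇒gr=3>>2=0, th=3&3=3
[0]⇒row 0+0=0  col 3·2+0=6
col: 3 vs 6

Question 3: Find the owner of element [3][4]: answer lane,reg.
r=3->g=3,rb=0  c=4->t=2,b0=0
L=3*4+2=14  i=0*2+0=0

14,0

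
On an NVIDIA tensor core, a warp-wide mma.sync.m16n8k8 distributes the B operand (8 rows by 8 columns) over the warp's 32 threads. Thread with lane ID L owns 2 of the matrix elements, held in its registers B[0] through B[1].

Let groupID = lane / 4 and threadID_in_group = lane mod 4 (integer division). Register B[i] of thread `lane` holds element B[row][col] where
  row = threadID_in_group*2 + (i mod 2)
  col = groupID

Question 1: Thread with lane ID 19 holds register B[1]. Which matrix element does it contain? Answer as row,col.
L=19⇒gr=19>>2=4, th=19&3=3
[1]⇒row 3·2+1=7  col gr=4

7,4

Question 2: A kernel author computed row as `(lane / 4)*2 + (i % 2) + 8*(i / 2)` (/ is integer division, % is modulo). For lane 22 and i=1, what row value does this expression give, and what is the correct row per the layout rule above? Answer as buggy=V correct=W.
buggy=11 correct=5

`(lane / 4)*2 + (i % 2) + 8*(i / 2)`[22,1]⇒11
L=22⇒gr=22>>2=5, th=22&3=2
[1]⇒row 2·2+1=5  col gr=5
row: 11 vs 5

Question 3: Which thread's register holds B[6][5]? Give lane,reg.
23,0

c=5⇒gr=5  r=6⇒th=3,odd=0
L=5*4+3=23  i=0=0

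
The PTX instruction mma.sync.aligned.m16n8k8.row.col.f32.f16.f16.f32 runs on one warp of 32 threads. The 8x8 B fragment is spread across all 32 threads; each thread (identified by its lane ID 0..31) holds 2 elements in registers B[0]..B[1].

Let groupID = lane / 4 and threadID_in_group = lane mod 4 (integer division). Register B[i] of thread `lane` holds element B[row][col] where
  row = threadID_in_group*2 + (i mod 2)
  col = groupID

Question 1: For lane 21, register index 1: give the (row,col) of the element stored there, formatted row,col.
lane 21->21/4=5, 21 mod 4=1
i=1  r:2·1+1->3  c:5

3,5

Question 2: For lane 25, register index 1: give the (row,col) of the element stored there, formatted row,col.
lane 25: G=6 (25/4), T=1 (25%4)
i=1: r=1*2+1=3, c=G=6

3,6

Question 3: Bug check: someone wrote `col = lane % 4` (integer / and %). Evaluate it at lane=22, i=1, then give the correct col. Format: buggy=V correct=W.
`lane % 4`[22,1]=>2
lane 22=>22/4=5, 22 mod 4=2
i=1  r:2·2+1=>5  c:5
col: 2 vs 5

buggy=2 correct=5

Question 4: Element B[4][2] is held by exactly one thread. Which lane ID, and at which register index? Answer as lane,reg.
10,0

c=2->g=2  r=4->t=2,b0=0
L=2*4+2=10  i=0=0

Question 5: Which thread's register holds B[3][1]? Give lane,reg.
5,1

c=1->g=1  r=3->t=1,b0=1
L=1*4+1=5  i=1=1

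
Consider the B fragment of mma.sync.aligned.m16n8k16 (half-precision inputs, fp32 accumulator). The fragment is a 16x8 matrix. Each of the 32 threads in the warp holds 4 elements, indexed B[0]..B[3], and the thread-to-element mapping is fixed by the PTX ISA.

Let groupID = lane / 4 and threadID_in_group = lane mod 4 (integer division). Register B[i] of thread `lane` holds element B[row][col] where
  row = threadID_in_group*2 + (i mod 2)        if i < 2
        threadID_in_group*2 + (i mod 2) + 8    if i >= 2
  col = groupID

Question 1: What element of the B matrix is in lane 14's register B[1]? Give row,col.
5,3

lane 14->14/4=3, 14 mod 4=2
i=1  r:2·2+1+0->5  c:3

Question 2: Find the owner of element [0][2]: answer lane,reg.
8,0

c=2->g=2  r=0->rb=0,t=0,b0=0
L=2*4+0=8  i=0*2+0=0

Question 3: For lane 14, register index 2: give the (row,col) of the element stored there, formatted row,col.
12,3

lane 14: gid=3 (14/4), tid=2 (14%4)
i=2: r=2*2+0+8=12, c=gid=3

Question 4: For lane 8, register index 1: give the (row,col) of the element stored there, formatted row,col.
1,2

L=8⇒gr=8>>2=2, th=8&3=0
[1]⇒row 0·2+1+0=1  col gr=2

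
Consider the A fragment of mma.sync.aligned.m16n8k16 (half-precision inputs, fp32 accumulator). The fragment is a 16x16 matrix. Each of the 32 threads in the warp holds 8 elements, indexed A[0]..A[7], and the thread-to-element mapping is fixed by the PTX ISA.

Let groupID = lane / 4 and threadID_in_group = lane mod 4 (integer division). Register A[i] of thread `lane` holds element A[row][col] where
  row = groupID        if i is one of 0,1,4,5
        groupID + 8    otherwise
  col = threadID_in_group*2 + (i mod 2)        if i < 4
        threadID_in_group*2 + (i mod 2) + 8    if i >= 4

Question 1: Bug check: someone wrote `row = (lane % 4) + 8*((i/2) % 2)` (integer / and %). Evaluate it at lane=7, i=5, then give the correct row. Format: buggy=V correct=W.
`(lane % 4) + 8*((i/2) % 2)`[7,5]⇒3
L=7⇒gr=7>>2=1, th=7&3=3
[5]⇒row 1+0=1  col 3·2+1+8=15
row: 3 vs 1

buggy=3 correct=1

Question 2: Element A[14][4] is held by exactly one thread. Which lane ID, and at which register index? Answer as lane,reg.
26,2

r:14=>grp=6,rB=1  c:4=>cB=0,tig=2,lo=0
L=6*4+2=26  i=0*4+1*2+0=2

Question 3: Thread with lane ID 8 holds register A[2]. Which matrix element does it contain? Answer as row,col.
10,0

lane 8: grp=2 (8/4), tig=0 (8%4)
i=2: r=2+8=10, c=0*2+0+0=0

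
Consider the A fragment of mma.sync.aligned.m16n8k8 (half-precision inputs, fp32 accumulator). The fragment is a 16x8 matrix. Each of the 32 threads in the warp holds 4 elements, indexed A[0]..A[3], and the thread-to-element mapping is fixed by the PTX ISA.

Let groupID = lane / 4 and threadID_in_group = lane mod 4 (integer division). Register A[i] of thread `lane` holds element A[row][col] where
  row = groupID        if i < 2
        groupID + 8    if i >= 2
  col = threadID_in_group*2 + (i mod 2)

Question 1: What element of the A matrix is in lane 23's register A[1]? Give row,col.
L=23⇒gr=23>>2=5, th=23&3=3
[1]⇒row 5+0=5  col 3·2+1=7

5,7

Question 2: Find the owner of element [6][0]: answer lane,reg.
24,0

r:6=>grp=6,rB=0  c:0=>tig=0,lo=0
L=6*4+0=24  i=0*2+0=0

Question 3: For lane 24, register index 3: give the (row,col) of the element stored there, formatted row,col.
14,1

24: G=6,T=0
[3] (6+8,0*2+1) = (14,1)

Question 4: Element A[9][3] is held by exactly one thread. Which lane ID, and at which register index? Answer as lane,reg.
r=9→G=1,rhi=1  c=3→T=1,p=1
L=1*4+1=5  i=1*2+1=3

5,3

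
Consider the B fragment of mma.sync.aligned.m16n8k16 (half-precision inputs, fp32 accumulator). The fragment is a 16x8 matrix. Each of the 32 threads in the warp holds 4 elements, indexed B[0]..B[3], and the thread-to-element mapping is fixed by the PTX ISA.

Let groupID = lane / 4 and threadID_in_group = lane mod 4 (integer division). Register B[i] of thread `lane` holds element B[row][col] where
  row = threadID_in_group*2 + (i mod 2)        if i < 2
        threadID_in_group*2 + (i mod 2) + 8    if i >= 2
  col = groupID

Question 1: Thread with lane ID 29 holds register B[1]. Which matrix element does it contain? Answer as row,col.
L=29⇒gr=29>>2=7, th=29&3=1
[1]⇒row 1·2+1+0=3  col gr=7

3,7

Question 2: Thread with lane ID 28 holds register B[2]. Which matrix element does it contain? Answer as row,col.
8,7

28: G=7,T=0
[2] (0*2+0+8,7) = (8,7)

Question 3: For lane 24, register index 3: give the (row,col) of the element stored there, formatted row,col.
9,6

L=24->g=24>>2=6, t=24&3=0
[3]->row 0·2+1+8=9  col g=6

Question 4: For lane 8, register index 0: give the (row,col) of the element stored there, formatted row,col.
lane 8: gid=2 (8/4), tid=0 (8%4)
i=0: r=0*2+0+0=0, c=gid=2

0,2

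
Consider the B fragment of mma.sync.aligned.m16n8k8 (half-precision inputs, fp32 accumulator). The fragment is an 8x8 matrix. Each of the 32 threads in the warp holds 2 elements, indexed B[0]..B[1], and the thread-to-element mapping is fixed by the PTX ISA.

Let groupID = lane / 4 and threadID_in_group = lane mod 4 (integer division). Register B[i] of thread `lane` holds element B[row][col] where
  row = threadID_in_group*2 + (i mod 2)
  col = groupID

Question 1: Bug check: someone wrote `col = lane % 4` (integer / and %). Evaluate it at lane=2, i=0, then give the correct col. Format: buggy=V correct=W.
`lane % 4`[2,0]->2
L=2->g=2>>2=0, t=2&3=2
[0]->row 2·2+0=4  col g=0
col: 2 vs 0

buggy=2 correct=0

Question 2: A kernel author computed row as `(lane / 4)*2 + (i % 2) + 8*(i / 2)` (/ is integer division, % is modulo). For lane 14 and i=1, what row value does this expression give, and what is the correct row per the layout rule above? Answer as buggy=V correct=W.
`(lane / 4)*2 + (i % 2) + 8*(i / 2)`[14,1]→7
L=14→G=14>>2=3, T=14&3=2
[1]→row 2·2+1=5  col G=3
row: 7 vs 5

buggy=7 correct=5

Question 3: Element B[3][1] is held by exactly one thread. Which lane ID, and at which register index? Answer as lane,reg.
5,1

c=1->g=1  r=3->t=1,b0=1
L=1*4+1=5  i=1=1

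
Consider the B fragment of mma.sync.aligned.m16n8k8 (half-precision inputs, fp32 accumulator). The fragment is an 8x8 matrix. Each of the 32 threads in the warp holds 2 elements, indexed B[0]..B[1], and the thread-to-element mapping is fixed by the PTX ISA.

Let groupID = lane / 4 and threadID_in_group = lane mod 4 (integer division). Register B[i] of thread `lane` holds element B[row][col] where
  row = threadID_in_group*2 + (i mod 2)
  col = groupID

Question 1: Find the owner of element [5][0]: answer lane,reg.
2,1

c=0→G=0  r=5→T=2,p=1
L=0*4+2=2  i=1=1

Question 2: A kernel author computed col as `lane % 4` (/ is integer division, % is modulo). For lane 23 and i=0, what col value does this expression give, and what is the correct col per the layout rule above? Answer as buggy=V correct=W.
`lane % 4`[23,0]→3
lane 23: G=5 (23/4), T=3 (23%4)
i=0: r=3*2+0=6, c=G=5
col: 3 vs 5

buggy=3 correct=5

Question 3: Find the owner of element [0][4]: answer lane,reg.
16,0

c=4→G=4  r=0→T=0,p=0
L=4*4+0=16  i=0=0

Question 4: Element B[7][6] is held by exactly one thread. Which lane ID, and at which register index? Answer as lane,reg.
27,1

c=6->g=6  r=7->t=3,b0=1
L=6*4+3=27  i=1=1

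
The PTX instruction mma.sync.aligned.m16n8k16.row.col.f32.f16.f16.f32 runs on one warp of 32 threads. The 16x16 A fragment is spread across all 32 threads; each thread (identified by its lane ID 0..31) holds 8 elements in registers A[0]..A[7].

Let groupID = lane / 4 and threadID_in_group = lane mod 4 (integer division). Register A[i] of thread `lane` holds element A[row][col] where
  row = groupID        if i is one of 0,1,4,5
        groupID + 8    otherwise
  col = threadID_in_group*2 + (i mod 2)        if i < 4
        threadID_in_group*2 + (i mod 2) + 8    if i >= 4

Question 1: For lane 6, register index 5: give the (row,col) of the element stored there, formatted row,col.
1,13

6: gid=1,tid=2
[5] (1+0,2*2+1+8) = (1,13)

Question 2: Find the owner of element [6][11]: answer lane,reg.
r=6→G=6,rhi=0  c=11→chi=1,T=1,p=1
L=6*4+1=25  i=1*4+0*2+1=5

25,5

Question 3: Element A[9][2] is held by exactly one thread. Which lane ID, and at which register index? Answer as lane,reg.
5,2

r=9⇒gr=1,Rb=1  c=2⇒Cb=0,th=1,odd=0
L=1*4+1=5  i=0*4+1*2+0=2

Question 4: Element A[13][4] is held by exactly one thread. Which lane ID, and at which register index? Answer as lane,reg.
22,2

r=13⇒gr=5,Rb=1  c=4⇒Cb=0,th=2,odd=0
L=5*4+2=22  i=0*4+1*2+0=2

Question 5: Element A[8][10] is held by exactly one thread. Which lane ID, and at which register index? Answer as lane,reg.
r:8=>grp=0,rB=1  c:10=>cB=1,tig=1,lo=0
L=0*4+1=1  i=1*4+1*2+0=6

1,6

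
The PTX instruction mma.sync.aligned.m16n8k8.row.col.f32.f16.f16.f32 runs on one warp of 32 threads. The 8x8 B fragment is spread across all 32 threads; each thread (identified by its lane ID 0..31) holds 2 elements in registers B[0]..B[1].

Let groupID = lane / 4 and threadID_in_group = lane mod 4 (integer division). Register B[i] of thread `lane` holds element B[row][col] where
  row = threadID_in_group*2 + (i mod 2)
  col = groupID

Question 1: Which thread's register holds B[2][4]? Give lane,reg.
c=4⇒gr=4  r=2⇒th=1,odd=0
L=4*4+1=17  i=0=0

17,0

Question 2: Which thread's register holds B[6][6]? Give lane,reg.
c=6→G=6  r=6→T=3,p=0
L=6*4+3=27  i=0=0

27,0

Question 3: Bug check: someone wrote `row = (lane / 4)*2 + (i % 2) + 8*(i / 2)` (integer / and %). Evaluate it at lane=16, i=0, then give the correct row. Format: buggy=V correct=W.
buggy=8 correct=0

`(lane / 4)*2 + (i % 2) + 8*(i / 2)`[16,0]→8
16: G=4,T=0
[0] (0*2+0,4) = (0,4)
row: 8 vs 0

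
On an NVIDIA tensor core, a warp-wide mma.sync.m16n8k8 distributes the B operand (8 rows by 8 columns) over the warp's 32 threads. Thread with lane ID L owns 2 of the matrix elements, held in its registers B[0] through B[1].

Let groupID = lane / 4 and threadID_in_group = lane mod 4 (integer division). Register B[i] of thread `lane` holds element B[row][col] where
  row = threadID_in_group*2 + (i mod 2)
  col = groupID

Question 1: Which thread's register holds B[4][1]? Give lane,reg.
6,0

c:1=>grp=1  r:4=>tig=2,lo=0
L=1*4+2=6  i=0=0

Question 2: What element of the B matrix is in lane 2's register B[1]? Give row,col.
lane 2: gid=0 (2/4), tid=2 (2%4)
i=1: r=2*2+1=5, c=gid=0

5,0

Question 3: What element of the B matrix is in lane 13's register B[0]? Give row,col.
2,3

L=13->gid=13>>2=3, tid=13&3=1
[0]->row 1·2+0=2  col gid=3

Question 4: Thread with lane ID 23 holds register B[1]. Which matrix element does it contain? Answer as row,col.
7,5

23: gr=5,th=3
[1] (3*2+1,5) = (7,5)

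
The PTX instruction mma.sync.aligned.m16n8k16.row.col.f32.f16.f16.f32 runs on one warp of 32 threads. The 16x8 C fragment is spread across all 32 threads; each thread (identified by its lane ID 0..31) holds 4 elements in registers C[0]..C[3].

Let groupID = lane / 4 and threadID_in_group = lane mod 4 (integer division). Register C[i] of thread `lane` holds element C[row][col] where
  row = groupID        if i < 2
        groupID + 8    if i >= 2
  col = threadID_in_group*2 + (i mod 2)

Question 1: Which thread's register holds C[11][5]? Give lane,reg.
r=11⇒gr=3,Rb=1  c=5⇒th=2,odd=1
L=3*4+2=14  i=1*2+1=3

14,3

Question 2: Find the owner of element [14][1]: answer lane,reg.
24,3

r=14⇒gr=6,Rb=1  c=1⇒th=0,odd=1
L=6*4+0=24  i=1*2+1=3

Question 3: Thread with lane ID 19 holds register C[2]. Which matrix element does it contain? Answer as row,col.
lane 19: G=4 (19/4), T=3 (19%4)
i=2: r=4+8=12, c=3*2+0=6

12,6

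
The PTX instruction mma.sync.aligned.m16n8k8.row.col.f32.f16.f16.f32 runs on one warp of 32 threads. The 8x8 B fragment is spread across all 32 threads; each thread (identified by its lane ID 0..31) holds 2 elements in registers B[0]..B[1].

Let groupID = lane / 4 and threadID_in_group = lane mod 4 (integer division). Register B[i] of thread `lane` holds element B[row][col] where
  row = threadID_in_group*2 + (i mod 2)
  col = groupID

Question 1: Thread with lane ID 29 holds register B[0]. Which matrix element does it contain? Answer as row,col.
2,7

lane 29: gr=7 (29/4), th=1 (29%4)
i=0: r=1*2+0=2, c=gr=7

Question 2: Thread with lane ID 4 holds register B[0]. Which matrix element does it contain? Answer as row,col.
L=4⇒gr=4>>2=1, th=4&3=0
[0]⇒row 0·2+0=0  col gr=1

0,1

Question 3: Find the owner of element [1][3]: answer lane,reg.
c=3⇒gr=3  r=1⇒th=0,odd=1
L=3*4+0=12  i=1=1

12,1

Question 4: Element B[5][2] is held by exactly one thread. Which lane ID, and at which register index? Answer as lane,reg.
10,1

c:2=>grp=2  r:5=>tig=2,lo=1
L=2*4+2=10  i=1=1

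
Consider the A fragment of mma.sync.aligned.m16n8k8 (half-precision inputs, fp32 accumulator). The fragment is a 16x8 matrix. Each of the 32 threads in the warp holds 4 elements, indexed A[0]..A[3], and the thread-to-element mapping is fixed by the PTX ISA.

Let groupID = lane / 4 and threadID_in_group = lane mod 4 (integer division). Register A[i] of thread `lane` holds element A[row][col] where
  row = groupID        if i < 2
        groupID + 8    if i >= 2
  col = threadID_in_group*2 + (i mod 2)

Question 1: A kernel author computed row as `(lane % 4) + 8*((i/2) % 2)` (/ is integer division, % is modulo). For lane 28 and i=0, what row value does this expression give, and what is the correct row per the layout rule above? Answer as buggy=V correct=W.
buggy=0 correct=7

`(lane % 4) + 8*((i/2) % 2)`[28,0]→0
lane 28: G=7 (28/4), T=0 (28%4)
i=0: r=7+0=7, c=0*2+0=0
row: 0 vs 7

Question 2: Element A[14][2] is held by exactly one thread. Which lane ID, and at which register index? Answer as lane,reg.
r=14→G=6,rhi=1  c=2→T=1,p=0
L=6*4+1=25  i=1*2+0=2

25,2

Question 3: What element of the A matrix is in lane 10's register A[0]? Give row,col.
2,4

10: gr=2,th=2
[0] (2+0,2*2+0) = (2,4)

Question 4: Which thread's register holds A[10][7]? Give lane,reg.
r=10⇒gr=2,Rb=1  c=7⇒th=3,odd=1
L=2*4+3=11  i=1*2+1=3

11,3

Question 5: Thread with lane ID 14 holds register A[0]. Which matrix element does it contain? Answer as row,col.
3,4

lane 14: gid=3 (14/4), tid=2 (14%4)
i=0: r=3+0=3, c=2*2+0=4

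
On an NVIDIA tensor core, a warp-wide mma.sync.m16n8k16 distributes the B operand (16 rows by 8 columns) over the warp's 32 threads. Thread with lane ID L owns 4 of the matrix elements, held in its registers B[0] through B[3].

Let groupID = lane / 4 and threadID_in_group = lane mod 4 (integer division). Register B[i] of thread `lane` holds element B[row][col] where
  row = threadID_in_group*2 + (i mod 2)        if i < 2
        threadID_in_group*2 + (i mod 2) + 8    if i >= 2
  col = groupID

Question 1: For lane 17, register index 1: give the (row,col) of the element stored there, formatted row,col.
L=17->gid=17>>2=4, tid=17&3=1
[1]->row 1·2+1+0=3  col gid=4

3,4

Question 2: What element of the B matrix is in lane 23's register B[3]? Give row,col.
23: gr=5,th=3
[3] (3*2+1+8,5) = (15,5)

15,5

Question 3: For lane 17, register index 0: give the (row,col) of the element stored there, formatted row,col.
2,4

17: gr=4,th=1
[0] (1*2+0+0,4) = (2,4)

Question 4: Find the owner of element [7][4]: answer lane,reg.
c=4→G=4  r=7→rhi=0,T=3,p=1
L=4*4+3=19  i=0*2+1=1

19,1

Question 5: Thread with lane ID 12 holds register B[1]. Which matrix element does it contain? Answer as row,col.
lane 12=>12/4=3, 12 mod 4=0
i=1  r:2·0+1+0=>1  c:3

1,3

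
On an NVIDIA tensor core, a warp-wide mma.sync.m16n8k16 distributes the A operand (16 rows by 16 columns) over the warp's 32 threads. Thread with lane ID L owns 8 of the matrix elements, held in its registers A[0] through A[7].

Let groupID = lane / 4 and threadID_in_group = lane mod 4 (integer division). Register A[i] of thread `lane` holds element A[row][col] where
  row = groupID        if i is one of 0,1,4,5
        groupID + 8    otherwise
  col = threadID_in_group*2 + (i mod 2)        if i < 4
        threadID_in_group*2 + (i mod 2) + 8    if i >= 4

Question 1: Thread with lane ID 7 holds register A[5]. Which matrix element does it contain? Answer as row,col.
1,15

7: grp=1,tig=3
[5] (1+0,3*2+1+8) = (1,15)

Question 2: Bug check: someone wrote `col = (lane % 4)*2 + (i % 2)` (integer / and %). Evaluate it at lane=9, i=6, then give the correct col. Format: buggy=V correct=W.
`(lane % 4)*2 + (i % 2)`[9,6]⇒2
9: gr=2,th=1
[6] (2+8,1*2+0+8) = (10,10)
col: 2 vs 10

buggy=2 correct=10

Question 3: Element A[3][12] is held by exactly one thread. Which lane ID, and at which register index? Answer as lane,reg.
r=3→G=3,rhi=0  c=12→chi=1,T=2,p=0
L=3*4+2=14  i=1*4+0*2+0=4

14,4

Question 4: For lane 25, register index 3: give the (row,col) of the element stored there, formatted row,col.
14,3

lane 25: G=6 (25/4), T=1 (25%4)
i=3: r=6+8=14, c=1*2+1+0=3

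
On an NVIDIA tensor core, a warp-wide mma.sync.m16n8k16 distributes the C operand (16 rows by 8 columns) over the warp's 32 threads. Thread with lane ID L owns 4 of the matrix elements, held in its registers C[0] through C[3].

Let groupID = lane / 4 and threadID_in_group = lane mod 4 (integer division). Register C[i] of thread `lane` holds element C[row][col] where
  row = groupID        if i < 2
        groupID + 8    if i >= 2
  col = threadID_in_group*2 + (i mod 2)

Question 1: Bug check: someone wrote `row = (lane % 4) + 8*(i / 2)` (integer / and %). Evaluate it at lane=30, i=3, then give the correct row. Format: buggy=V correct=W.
buggy=10 correct=15

`(lane % 4) + 8*(i / 2)`[30,3]->10
lane 30->30/4=7, 30 mod 4=2
i=3  r:7+8->15  c:2·2+1->5
row: 10 vs 15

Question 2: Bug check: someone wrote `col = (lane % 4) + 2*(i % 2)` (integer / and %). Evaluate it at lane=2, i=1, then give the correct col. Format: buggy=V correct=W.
buggy=4 correct=5

`(lane % 4) + 2*(i % 2)`[2,1]->4
2: g=0,t=2
[1] (0+0,2*2+1) = (0,5)
col: 4 vs 5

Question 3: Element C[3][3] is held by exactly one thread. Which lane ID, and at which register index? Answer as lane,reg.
13,1

r: 3->gid=3,r8=0  c: 3->tid=1,i&1=1
L=3*4+1=13  i=0*2+1=1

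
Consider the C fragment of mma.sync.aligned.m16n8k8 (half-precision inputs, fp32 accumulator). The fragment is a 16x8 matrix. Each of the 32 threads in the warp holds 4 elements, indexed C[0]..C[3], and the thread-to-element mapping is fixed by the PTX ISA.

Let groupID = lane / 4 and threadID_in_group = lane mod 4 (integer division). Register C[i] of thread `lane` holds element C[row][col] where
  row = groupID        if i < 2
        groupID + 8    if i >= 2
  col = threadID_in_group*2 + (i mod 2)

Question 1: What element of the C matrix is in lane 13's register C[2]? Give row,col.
lane 13->13/4=3, 13 mod 4=1
i=2  r:3+8->11  c:2·1+0->2

11,2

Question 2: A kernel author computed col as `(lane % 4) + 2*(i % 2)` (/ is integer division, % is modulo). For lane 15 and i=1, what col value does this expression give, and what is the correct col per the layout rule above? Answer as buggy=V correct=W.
`(lane % 4) + 2*(i % 2)`[15,1]->5
15: g=3,t=3
[1] (3+0,3*2+1) = (3,7)
col: 5 vs 7

buggy=5 correct=7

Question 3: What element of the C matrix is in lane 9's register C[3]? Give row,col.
10,3

lane 9: grp=2 (9/4), tig=1 (9%4)
i=3: r=2+8=10, c=1*2+1=3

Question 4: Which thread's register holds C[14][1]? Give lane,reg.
24,3

r=14⇒gr=6,Rb=1  c=1⇒th=0,odd=1
L=6*4+0=24  i=1*2+1=3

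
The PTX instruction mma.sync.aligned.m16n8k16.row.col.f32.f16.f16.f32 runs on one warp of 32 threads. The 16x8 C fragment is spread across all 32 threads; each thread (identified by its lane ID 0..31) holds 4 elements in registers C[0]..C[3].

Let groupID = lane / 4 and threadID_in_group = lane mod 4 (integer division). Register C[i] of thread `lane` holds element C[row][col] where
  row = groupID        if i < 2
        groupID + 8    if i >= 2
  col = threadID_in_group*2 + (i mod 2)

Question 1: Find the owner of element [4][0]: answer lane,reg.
r: 4->gid=4,r8=0  c: 0->tid=0,i&1=0
L=4*4+0=16  i=0*2+0=0

16,0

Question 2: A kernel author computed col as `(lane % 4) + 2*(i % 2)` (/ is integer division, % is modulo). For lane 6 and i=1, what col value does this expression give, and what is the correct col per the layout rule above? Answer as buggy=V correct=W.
`(lane % 4) + 2*(i % 2)`[6,1]->4
L=6->g=6>>2=1, t=6&3=2
[1]->row 1+0=1  col 2·2+1=5
col: 4 vs 5

buggy=4 correct=5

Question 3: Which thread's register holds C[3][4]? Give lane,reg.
r=3->g=3,rb=0  c=4->t=2,b0=0
L=3*4+2=14  i=0*2+0=0

14,0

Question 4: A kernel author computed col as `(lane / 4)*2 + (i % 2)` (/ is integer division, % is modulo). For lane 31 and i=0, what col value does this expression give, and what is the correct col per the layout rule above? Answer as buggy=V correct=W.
buggy=14 correct=6

`(lane / 4)*2 + (i % 2)`[31,0]→14
lane 31→31/4=7, 31 mod 4=3
i=0  r:7+0→7  c:2·3+0→6
col: 14 vs 6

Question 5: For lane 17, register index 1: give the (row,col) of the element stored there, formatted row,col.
17: g=4,t=1
[1] (4+0,1*2+1) = (4,3)

4,3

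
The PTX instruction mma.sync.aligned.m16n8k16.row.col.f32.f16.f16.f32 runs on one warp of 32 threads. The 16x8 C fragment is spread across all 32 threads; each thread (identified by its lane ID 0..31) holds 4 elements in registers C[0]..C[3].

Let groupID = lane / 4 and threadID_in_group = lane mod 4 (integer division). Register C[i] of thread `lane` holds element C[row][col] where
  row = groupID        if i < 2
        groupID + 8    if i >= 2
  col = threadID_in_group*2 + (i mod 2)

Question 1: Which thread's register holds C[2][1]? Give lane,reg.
r=2⇒gr=2,Rb=0  c=1⇒th=0,odd=1
L=2*4+0=8  i=0*2+1=1

8,1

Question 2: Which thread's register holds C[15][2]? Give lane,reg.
r=15->g=7,rb=1  c=2->t=1,b0=0
L=7*4+1=29  i=1*2+0=2

29,2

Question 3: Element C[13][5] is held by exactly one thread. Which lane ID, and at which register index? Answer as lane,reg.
22,3

r:13=>grp=5,rB=1  c:5=>tig=2,lo=1
L=5*4+2=22  i=1*2+1=3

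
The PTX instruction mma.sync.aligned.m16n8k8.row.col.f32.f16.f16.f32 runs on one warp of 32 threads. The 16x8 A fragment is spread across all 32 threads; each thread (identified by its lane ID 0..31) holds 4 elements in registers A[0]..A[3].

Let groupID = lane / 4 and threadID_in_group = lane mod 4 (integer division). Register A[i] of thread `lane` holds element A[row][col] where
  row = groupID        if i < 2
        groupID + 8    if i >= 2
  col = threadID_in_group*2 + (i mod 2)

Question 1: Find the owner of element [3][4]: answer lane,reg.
14,0

r: 3->gid=3,r8=0  c: 4->tid=2,i&1=0
L=3*4+2=14  i=0*2+0=0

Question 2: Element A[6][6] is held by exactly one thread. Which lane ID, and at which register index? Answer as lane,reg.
27,0

r: 6->gid=6,r8=0  c: 6->tid=3,i&1=0
L=6*4+3=27  i=0*2+0=0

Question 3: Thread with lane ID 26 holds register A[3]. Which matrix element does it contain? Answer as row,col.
L=26⇒gr=26>>2=6, th=26&3=2
[3]⇒row 6+8=14  col 2·2+1=5

14,5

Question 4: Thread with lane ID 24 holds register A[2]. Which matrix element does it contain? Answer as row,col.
14,0

L=24⇒gr=24>>2=6, th=24&3=0
[2]⇒row 6+8=14  col 0·2+0=0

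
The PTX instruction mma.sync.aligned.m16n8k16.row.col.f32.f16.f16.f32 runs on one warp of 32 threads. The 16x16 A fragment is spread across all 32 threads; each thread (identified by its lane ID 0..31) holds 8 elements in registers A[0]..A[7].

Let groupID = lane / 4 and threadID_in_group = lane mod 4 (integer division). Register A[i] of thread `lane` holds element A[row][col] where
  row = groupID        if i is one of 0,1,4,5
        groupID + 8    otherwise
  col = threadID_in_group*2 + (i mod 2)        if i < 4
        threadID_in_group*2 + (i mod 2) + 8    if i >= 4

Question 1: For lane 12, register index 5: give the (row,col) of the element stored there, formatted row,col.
3,9

lane 12: G=3 (12/4), T=0 (12%4)
i=5: r=3+0=3, c=0*2+1+8=9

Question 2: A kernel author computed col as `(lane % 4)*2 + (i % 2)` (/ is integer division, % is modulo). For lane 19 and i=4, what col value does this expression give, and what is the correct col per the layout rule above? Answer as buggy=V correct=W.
`(lane % 4)*2 + (i % 2)`[19,4]->6
L=19->gid=19>>2=4, tid=19&3=3
[4]->row 4+0=4  col 3·2+0+8=14
col: 6 vs 14

buggy=6 correct=14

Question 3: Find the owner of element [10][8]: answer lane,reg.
8,6

r=10->g=2,rb=1  c=8->cb=1,t=0,b0=0
L=2*4+0=8  i=1*4+1*2+0=6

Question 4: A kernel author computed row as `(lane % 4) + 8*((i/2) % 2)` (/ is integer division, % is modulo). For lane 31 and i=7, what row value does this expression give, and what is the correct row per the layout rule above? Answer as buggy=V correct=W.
buggy=11 correct=15

`(lane % 4) + 8*((i/2) % 2)`[31,7]->11
31: gid=7,tid=3
[7] (7+8,3*2+1+8) = (15,15)
row: 11 vs 15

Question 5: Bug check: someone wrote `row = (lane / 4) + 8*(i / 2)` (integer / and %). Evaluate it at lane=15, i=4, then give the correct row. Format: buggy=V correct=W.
`(lane / 4) + 8*(i / 2)`[15,4]→19
lane 15: G=3 (15/4), T=3 (15%4)
i=4: r=3+0=3, c=3*2+0+8=14
row: 19 vs 3

buggy=19 correct=3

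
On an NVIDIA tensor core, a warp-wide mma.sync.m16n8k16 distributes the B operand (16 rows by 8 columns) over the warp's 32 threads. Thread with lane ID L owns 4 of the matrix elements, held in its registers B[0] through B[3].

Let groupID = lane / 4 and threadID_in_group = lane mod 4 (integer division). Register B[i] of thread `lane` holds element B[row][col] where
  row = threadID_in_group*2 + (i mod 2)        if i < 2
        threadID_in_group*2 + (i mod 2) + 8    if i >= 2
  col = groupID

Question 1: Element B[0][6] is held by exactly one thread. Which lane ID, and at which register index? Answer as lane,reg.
c=6⇒gr=6  r=0⇒Rb=0,th=0,odd=0
L=6*4+0=24  i=0*2+0=0

24,0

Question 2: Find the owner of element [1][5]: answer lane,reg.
c: 5->gid=5  r: 1->r8=0,tid=0,i&1=1
L=5*4+0=20  i=0*2+1=1

20,1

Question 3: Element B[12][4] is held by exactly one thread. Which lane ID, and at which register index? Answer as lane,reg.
c=4⇒gr=4  r=12⇒Rb=1,th=2,odd=0
L=4*4+2=18  i=1*2+0=2

18,2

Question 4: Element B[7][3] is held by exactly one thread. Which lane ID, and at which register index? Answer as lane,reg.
15,1

c:3=>grp=3  r:7=>rB=0,tig=3,lo=1
L=3*4+3=15  i=0*2+1=1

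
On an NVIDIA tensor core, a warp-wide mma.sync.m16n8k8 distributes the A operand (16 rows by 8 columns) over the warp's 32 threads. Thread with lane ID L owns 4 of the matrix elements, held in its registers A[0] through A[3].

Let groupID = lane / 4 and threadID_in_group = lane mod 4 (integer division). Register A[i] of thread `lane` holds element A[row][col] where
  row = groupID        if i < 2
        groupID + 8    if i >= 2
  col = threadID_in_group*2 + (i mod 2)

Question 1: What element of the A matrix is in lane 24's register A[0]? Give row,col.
24: G=6,T=0
[0] (6+0,0*2+0) = (6,0)

6,0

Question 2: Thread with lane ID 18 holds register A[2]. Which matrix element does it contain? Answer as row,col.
12,4

L=18->gid=18>>2=4, tid=18&3=2
[2]->row 4+8=12  col 2·2+0=4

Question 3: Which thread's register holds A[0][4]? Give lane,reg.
2,0

r:0=>grp=0,rB=0  c:4=>tig=2,lo=0
L=0*4+2=2  i=0*2+0=0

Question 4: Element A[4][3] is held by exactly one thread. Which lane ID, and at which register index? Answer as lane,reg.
17,1

r=4->g=4,rb=0  c=3->t=1,b0=1
L=4*4+1=17  i=0*2+1=1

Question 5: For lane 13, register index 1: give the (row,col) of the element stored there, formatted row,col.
3,3

L=13->g=13>>2=3, t=13&3=1
[1]->row 3+0=3  col 1·2+1=3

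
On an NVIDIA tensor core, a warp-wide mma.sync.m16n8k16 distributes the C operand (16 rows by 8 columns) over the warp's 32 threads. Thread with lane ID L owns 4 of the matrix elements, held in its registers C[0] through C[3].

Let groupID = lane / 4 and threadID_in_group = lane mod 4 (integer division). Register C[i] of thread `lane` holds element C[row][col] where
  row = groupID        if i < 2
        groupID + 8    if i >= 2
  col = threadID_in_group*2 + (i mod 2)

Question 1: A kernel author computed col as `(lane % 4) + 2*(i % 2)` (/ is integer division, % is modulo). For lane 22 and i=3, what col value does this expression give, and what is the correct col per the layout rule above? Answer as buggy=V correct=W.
`(lane % 4) + 2*(i % 2)`[22,3]->4
22: g=5,t=2
[3] (5+8,2*2+1) = (13,5)
col: 4 vs 5

buggy=4 correct=5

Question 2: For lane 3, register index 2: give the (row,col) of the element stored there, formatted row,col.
3: gr=0,th=3
[2] (0+8,3*2+0) = (8,6)

8,6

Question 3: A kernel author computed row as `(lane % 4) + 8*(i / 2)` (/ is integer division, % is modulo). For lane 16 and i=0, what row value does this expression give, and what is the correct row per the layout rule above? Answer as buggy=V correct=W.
`(lane % 4) + 8*(i / 2)`[16,0]->0
lane 16->16/4=4, 16 mod 4=0
i=0  r:4+0->4  c:2·0+0->0
row: 0 vs 4

buggy=0 correct=4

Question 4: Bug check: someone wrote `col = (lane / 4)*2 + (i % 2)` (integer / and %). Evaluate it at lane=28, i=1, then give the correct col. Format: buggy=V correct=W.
`(lane / 4)*2 + (i % 2)`[28,1]⇒15
L=28⇒gr=28>>2=7, th=28&3=0
[1]⇒row 7+0=7  col 0·2+1=1
col: 15 vs 1

buggy=15 correct=1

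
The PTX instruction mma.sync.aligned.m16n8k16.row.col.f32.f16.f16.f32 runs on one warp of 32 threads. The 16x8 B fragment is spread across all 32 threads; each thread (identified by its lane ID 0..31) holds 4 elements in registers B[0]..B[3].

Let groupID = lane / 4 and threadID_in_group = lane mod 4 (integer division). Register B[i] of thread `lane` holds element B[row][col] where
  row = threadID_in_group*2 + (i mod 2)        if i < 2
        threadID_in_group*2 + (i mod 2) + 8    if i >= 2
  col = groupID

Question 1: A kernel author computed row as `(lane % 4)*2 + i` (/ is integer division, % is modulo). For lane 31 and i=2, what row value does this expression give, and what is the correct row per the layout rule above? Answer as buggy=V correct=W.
`(lane % 4)*2 + i`[31,2]⇒8
lane 31⇒31/4=7, 31 mod 4=3
i=2  r:2·3+0+8⇒14  c:7
row: 8 vs 14

buggy=8 correct=14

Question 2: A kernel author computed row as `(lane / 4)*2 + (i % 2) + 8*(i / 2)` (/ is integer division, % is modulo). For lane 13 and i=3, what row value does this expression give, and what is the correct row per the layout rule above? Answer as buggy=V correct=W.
`(lane / 4)*2 + (i % 2) + 8*(i / 2)`[13,3]⇒15
13: gr=3,th=1
[3] (1*2+1+8,3) = (11,3)
row: 15 vs 11

buggy=15 correct=11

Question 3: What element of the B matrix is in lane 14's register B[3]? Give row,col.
lane 14⇒14/4=3, 14 mod 4=2
i=3  r:2·2+1+8⇒13  c:3

13,3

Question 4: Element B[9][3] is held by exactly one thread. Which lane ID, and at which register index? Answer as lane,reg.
c:3=>grp=3  r:9=>rB=1,tig=0,lo=1
L=3*4+0=12  i=1*2+1=3

12,3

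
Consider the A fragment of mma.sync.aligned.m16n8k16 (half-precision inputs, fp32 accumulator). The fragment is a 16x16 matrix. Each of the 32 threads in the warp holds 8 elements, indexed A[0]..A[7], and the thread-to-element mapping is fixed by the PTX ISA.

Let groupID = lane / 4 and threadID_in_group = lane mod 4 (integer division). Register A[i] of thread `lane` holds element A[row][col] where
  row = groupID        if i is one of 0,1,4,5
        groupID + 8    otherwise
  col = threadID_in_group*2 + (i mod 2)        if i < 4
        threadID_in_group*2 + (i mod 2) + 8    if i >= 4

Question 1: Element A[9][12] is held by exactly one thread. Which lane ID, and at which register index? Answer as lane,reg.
6,6

r=9→G=1,rhi=1  c=12→chi=1,T=2,p=0
L=1*4+2=6  i=1*4+1*2+0=6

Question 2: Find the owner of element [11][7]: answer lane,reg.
15,3

r:11=>grp=3,rB=1  c:7=>cB=0,tig=3,lo=1
L=3*4+3=15  i=0*4+1*2+1=3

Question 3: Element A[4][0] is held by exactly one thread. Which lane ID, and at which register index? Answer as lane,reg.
r=4->g=4,rb=0  c=0->cb=0,t=0,b0=0
L=4*4+0=16  i=0*4+0*2+0=0

16,0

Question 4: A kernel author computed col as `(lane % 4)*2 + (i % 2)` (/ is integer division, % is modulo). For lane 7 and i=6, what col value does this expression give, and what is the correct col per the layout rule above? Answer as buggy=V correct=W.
`(lane % 4)*2 + (i % 2)`[7,6]→6
7: G=1,T=3
[6] (1+8,3*2+0+8) = (9,14)
col: 6 vs 14

buggy=6 correct=14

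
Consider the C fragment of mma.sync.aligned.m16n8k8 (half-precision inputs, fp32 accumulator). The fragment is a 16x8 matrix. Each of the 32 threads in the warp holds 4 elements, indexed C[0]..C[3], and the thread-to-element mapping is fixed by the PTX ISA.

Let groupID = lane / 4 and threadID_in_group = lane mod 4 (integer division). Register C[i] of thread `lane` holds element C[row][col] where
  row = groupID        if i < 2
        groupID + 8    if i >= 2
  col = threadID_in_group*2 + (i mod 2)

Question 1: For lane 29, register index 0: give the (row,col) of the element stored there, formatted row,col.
7,2

lane 29->29/4=7, 29 mod 4=1
i=0  r:7+0->7  c:2·1+0->2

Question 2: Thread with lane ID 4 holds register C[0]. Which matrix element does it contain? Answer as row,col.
4: grp=1,tig=0
[0] (1+0,0*2+0) = (1,0)

1,0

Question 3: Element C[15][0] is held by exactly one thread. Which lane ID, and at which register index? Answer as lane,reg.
28,2

r=15->g=7,rb=1  c=0->t=0,b0=0
L=7*4+0=28  i=1*2+0=2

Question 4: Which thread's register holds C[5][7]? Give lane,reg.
r=5→G=5,rhi=0  c=7→T=3,p=1
L=5*4+3=23  i=0*2+1=1

23,1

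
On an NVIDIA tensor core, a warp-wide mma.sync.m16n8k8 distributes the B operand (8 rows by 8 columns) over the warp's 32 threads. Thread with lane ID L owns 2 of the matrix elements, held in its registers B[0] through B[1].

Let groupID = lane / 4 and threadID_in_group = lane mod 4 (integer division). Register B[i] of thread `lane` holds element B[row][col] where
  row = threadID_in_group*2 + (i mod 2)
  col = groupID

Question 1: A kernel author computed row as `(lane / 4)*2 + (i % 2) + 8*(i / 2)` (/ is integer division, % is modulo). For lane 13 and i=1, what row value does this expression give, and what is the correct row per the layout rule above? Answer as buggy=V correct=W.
`(lane / 4)*2 + (i % 2) + 8*(i / 2)`[13,1]→7
lane 13: G=3 (13/4), T=1 (13%4)
i=1: r=1*2+1=3, c=G=3
row: 7 vs 3

buggy=7 correct=3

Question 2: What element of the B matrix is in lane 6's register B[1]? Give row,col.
lane 6: grp=1 (6/4), tig=2 (6%4)
i=1: r=2*2+1=5, c=grp=1

5,1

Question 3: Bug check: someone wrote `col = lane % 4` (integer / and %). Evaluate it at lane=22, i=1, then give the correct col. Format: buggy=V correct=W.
buggy=2 correct=5

`lane % 4`[22,1]⇒2
lane 22⇒22/4=5, 22 mod 4=2
i=1  r:2·2+1⇒5  c:5
col: 2 vs 5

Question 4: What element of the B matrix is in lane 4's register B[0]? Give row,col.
lane 4: gid=1 (4/4), tid=0 (4%4)
i=0: r=0*2+0=0, c=gid=1

0,1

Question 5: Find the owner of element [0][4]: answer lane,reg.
16,0

c=4→G=4  r=0→T=0,p=0
L=4*4+0=16  i=0=0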